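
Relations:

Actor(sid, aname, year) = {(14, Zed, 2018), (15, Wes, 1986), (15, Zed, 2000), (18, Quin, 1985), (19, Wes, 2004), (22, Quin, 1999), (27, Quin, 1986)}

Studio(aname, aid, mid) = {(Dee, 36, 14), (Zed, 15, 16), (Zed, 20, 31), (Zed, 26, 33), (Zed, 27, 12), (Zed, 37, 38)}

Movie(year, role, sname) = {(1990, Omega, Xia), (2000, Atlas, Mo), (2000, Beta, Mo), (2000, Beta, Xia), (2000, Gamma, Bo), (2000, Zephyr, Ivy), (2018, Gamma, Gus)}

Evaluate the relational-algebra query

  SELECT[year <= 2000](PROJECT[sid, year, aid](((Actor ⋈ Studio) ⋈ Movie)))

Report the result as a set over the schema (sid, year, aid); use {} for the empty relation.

{(15, 2000, 15), (15, 2000, 20), (15, 2000, 26), (15, 2000, 27), (15, 2000, 37)}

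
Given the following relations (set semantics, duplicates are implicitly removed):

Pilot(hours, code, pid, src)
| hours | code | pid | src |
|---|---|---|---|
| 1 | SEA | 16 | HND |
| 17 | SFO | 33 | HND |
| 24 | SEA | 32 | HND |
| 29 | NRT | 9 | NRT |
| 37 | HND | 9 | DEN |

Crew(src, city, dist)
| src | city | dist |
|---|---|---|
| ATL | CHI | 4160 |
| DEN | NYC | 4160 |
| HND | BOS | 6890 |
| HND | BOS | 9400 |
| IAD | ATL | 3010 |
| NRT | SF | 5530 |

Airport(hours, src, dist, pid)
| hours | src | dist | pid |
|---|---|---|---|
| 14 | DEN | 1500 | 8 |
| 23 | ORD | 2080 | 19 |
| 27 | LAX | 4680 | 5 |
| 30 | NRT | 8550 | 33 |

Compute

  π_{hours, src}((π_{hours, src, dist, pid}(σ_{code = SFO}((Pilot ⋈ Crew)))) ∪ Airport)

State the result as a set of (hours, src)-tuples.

Joining Pilot and Crew on src yields {(1, SEA, 16, HND, BOS, 6890), (1, SEA, 16, HND, BOS, 9400), (17, SFO, 33, HND, BOS, 6890), (17, SFO, 33, HND, BOS, 9400), (24, SEA, 32, HND, BOS, 6890), (24, SEA, 32, HND, BOS, 9400), (29, NRT, 9, NRT, SF, 5530), (37, HND, 9, DEN, NYC, 4160)}.
Apply σ_{code = SFO}; surviving tuples: {(17, SFO, 33, HND, BOS, 6890), (17, SFO, 33, HND, BOS, 9400)}
Keep only column(s) hours, src, dist, pid: {(17, HND, 6890, 33), (17, HND, 9400, 33)}
Set union of the two operands is {(14, DEN, 1500, 8), (17, HND, 6890, 33), (17, HND, 9400, 33), (23, ORD, 2080, 19), (27, LAX, 4680, 5), (30, NRT, 8550, 33)}.
Keep only column(s) hours, src (1 duplicate(s) eliminated): {(14, DEN), (17, HND), (23, ORD), (27, LAX), (30, NRT)}

{(14, DEN), (17, HND), (23, ORD), (27, LAX), (30, NRT)}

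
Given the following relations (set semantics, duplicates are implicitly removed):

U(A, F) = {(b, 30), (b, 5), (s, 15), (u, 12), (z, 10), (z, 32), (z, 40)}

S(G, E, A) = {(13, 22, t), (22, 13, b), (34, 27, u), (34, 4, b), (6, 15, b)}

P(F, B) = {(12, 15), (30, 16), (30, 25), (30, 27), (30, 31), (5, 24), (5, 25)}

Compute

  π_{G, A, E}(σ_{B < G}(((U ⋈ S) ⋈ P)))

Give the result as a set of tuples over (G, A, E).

Joining U and S on A yields {(b, 30, 22, 13), (b, 30, 34, 4), (b, 30, 6, 15), (b, 5, 22, 13), (b, 5, 34, 4), (b, 5, 6, 15), (u, 12, 34, 27)}.
Joining (U ⋈ S) and P on F yields {(b, 30, 22, 13, 16), (b, 30, 22, 13, 25), (b, 30, 22, 13, 27), (b, 30, 22, 13, 31), (b, 30, 34, 4, 16), (b, 30, 34, 4, 25), (b, 30, 34, 4, 27), (b, 30, 34, 4, 31), (b, 30, 6, 15, 16), (b, 30, 6, 15, 25), (b, 30, 6, 15, 27), (b, 30, 6, 15, 31), (b, 5, 22, 13, 24), (b, 5, 22, 13, 25), (b, 5, 34, 4, 24), (b, 5, 34, 4, 25), (b, 5, 6, 15, 24), (b, 5, 6, 15, 25), (u, 12, 34, 27, 15)}.
Apply σ_{B < G}; surviving tuples: {(b, 30, 22, 13, 16), (b, 30, 34, 4, 16), (b, 30, 34, 4, 25), (b, 30, 34, 4, 27), (b, 30, 34, 4, 31), (b, 5, 34, 4, 24), (b, 5, 34, 4, 25), (u, 12, 34, 27, 15)}
Keep only column(s) G, A, E (5 duplicate(s) eliminated): {(22, b, 13), (34, b, 4), (34, u, 27)}

{(22, b, 13), (34, b, 4), (34, u, 27)}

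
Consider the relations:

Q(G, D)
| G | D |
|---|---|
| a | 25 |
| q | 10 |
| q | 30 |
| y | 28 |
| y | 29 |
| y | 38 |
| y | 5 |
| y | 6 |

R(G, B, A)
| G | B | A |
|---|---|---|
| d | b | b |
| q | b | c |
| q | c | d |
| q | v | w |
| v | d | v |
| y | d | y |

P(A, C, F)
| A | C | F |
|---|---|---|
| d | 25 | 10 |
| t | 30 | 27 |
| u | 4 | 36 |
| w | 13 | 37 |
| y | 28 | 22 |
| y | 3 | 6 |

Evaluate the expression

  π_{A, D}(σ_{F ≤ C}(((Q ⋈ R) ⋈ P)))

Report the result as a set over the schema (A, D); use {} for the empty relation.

{(d, 10), (d, 30), (y, 28), (y, 29), (y, 38), (y, 5), (y, 6)}

Natural join on G: {(q, 10, b, c), (q, 10, c, d), (q, 10, v, w), (q, 30, b, c), (q, 30, c, d), (q, 30, v, w), (y, 28, d, y), (y, 29, d, y), (y, 38, d, y), (y, 5, d, y), (y, 6, d, y)}
Natural join on A: {(q, 10, c, d, 25, 10), (q, 10, v, w, 13, 37), (q, 30, c, d, 25, 10), (q, 30, v, w, 13, 37), (y, 28, d, y, 28, 22), (y, 28, d, y, 3, 6), (y, 29, d, y, 28, 22), (y, 29, d, y, 3, 6), (y, 38, d, y, 28, 22), (y, 38, d, y, 3, 6), (y, 5, d, y, 28, 22), (y, 5, d, y, 3, 6), (y, 6, d, y, 28, 22), (y, 6, d, y, 3, 6)}
Apply σ_{F ≤ C}; surviving tuples: {(q, 10, c, d, 25, 10), (q, 30, c, d, 25, 10), (y, 28, d, y, 28, 22), (y, 29, d, y, 28, 22), (y, 38, d, y, 28, 22), (y, 5, d, y, 28, 22), (y, 6, d, y, 28, 22)}
π[A, D]: project onto (A, D) → {(d, 10), (d, 30), (y, 28), (y, 29), (y, 38), (y, 5), (y, 6)}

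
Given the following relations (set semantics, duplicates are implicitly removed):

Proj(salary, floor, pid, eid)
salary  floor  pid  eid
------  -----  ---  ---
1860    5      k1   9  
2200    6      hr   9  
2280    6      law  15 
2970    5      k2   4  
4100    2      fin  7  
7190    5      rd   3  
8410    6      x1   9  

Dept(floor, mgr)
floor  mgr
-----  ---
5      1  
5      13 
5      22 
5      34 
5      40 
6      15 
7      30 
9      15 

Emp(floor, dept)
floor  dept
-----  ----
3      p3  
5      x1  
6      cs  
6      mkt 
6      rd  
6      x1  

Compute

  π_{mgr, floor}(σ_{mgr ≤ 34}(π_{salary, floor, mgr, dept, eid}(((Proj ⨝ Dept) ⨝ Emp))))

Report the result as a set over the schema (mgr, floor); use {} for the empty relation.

Proj ⋈ Dept (natural join on floor): {(1860, 5, k1, 9, 1), (1860, 5, k1, 9, 13), (1860, 5, k1, 9, 22), (1860, 5, k1, 9, 34), (1860, 5, k1, 9, 40), (2200, 6, hr, 9, 15), (2280, 6, law, 15, 15), (2970, 5, k2, 4, 1), (2970, 5, k2, 4, 13), (2970, 5, k2, 4, 22), (2970, 5, k2, 4, 34), (2970, 5, k2, 4, 40), (7190, 5, rd, 3, 1), (7190, 5, rd, 3, 13), (7190, 5, rd, 3, 22), (7190, 5, rd, 3, 34), (7190, 5, rd, 3, 40), (8410, 6, x1, 9, 15)}
(Proj ⨝ Dept) ⋈ Emp (natural join on floor): {(1860, 5, k1, 9, 1, x1), (1860, 5, k1, 9, 13, x1), (1860, 5, k1, 9, 22, x1), (1860, 5, k1, 9, 34, x1), (1860, 5, k1, 9, 40, x1), (2200, 6, hr, 9, 15, cs), (2200, 6, hr, 9, 15, mkt), (2200, 6, hr, 9, 15, rd), (2200, 6, hr, 9, 15, x1), (2280, 6, law, 15, 15, cs), (2280, 6, law, 15, 15, mkt), (2280, 6, law, 15, 15, rd), (2280, 6, law, 15, 15, x1), (2970, 5, k2, 4, 1, x1), (2970, 5, k2, 4, 13, x1), (2970, 5, k2, 4, 22, x1), (2970, 5, k2, 4, 34, x1), (2970, 5, k2, 4, 40, x1), (7190, 5, rd, 3, 1, x1), (7190, 5, rd, 3, 13, x1), (7190, 5, rd, 3, 22, x1), (7190, 5, rd, 3, 34, x1), (7190, 5, rd, 3, 40, x1), (8410, 6, x1, 9, 15, cs), (8410, 6, x1, 9, 15, mkt), (8410, 6, x1, 9, 15, rd), (8410, 6, x1, 9, 15, x1)}
π[salary, floor, mgr, dept, eid]: project onto (salary, floor, mgr, dept, eid) → {(1860, 5, 1, x1, 9), (1860, 5, 13, x1, 9), (1860, 5, 22, x1, 9), (1860, 5, 34, x1, 9), (1860, 5, 40, x1, 9), (2200, 6, 15, cs, 9), (2200, 6, 15, mkt, 9), (2200, 6, 15, rd, 9), (2200, 6, 15, x1, 9), (2280, 6, 15, cs, 15), (2280, 6, 15, mkt, 15), (2280, 6, 15, rd, 15), (2280, 6, 15, x1, 15), (2970, 5, 1, x1, 4), (2970, 5, 13, x1, 4), (2970, 5, 22, x1, 4), (2970, 5, 34, x1, 4), (2970, 5, 40, x1, 4), (7190, 5, 1, x1, 3), (7190, 5, 13, x1, 3), (7190, 5, 22, x1, 3), (7190, 5, 34, x1, 3), (7190, 5, 40, x1, 3), (8410, 6, 15, cs, 9), (8410, 6, 15, mkt, 9), (8410, 6, 15, rd, 9), (8410, 6, 15, x1, 9)}
Selection mgr ≤ 34: {(1860, 5, 1, x1, 9), (1860, 5, 13, x1, 9), (1860, 5, 22, x1, 9), (1860, 5, 34, x1, 9), (2200, 6, 15, cs, 9), (2200, 6, 15, mkt, 9), (2200, 6, 15, rd, 9), (2200, 6, 15, x1, 9), (2280, 6, 15, cs, 15), (2280, 6, 15, mkt, 15), (2280, 6, 15, rd, 15), (2280, 6, 15, x1, 15), (2970, 5, 1, x1, 4), (2970, 5, 13, x1, 4), (2970, 5, 22, x1, 4), (2970, 5, 34, x1, 4), (7190, 5, 1, x1, 3), (7190, 5, 13, x1, 3), (7190, 5, 22, x1, 3), (7190, 5, 34, x1, 3), (8410, 6, 15, cs, 9), (8410, 6, 15, mkt, 9), (8410, 6, 15, rd, 9), (8410, 6, 15, x1, 9)}
π[mgr, floor]: project onto (mgr, floor) (19 duplicate(s) eliminated) → {(1, 5), (13, 5), (15, 6), (22, 5), (34, 5)}

{(1, 5), (13, 5), (15, 6), (22, 5), (34, 5)}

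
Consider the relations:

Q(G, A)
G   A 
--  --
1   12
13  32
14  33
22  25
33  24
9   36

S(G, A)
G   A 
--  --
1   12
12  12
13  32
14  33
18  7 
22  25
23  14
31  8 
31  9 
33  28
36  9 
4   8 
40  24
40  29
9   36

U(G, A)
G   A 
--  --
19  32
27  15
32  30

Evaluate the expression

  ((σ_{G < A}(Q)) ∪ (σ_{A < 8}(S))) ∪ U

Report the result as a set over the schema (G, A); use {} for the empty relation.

Apply σ_{G < A}; surviving tuples: {(1, 12), (13, 32), (14, 33), (22, 25), (9, 36)}
Apply σ_{A < 8}; surviving tuples: {(18, 7)}
Union: {(1, 12), (13, 32), (14, 33), (22, 25), (9, 36)} with {(18, 7)} → {(1, 12), (13, 32), (14, 33), (18, 7), (22, 25), (9, 36)}
Union: {(1, 12), (13, 32), (14, 33), (18, 7), (22, 25), (9, 36)} with {(19, 32), (27, 15), (32, 30)} → {(1, 12), (13, 32), (14, 33), (18, 7), (19, 32), (22, 25), (27, 15), (32, 30), (9, 36)}

{(1, 12), (13, 32), (14, 33), (18, 7), (19, 32), (22, 25), (27, 15), (32, 30), (9, 36)}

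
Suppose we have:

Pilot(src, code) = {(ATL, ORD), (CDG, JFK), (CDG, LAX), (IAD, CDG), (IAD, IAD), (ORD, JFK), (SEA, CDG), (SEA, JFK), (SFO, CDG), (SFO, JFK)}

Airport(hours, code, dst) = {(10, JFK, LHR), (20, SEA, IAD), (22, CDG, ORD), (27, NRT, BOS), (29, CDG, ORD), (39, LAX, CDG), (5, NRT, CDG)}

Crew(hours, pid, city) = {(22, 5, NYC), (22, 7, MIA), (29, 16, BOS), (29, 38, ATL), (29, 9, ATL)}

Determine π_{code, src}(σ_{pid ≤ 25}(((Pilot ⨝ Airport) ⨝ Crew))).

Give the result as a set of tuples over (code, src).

{(CDG, IAD), (CDG, SEA), (CDG, SFO)}

Joining Pilot and Airport on code yields {(CDG, JFK, 10, LHR), (CDG, LAX, 39, CDG), (IAD, CDG, 22, ORD), (IAD, CDG, 29, ORD), (ORD, JFK, 10, LHR), (SEA, CDG, 22, ORD), (SEA, CDG, 29, ORD), (SEA, JFK, 10, LHR), (SFO, CDG, 22, ORD), (SFO, CDG, 29, ORD), (SFO, JFK, 10, LHR)}.
Joining (Pilot ⨝ Airport) and Crew on hours yields {(IAD, CDG, 22, ORD, 5, NYC), (IAD, CDG, 22, ORD, 7, MIA), (IAD, CDG, 29, ORD, 16, BOS), (IAD, CDG, 29, ORD, 38, ATL), (IAD, CDG, 29, ORD, 9, ATL), (SEA, CDG, 22, ORD, 5, NYC), (SEA, CDG, 22, ORD, 7, MIA), (SEA, CDG, 29, ORD, 16, BOS), (SEA, CDG, 29, ORD, 38, ATL), (SEA, CDG, 29, ORD, 9, ATL), (SFO, CDG, 22, ORD, 5, NYC), (SFO, CDG, 22, ORD, 7, MIA), (SFO, CDG, 29, ORD, 16, BOS), (SFO, CDG, 29, ORD, 38, ATL), (SFO, CDG, 29, ORD, 9, ATL)}.
Apply σ_{pid ≤ 25}; surviving tuples: {(IAD, CDG, 22, ORD, 5, NYC), (IAD, CDG, 22, ORD, 7, MIA), (IAD, CDG, 29, ORD, 16, BOS), (IAD, CDG, 29, ORD, 9, ATL), (SEA, CDG, 22, ORD, 5, NYC), (SEA, CDG, 22, ORD, 7, MIA), (SEA, CDG, 29, ORD, 16, BOS), (SEA, CDG, 29, ORD, 9, ATL), (SFO, CDG, 22, ORD, 5, NYC), (SFO, CDG, 22, ORD, 7, MIA), (SFO, CDG, 29, ORD, 16, BOS), (SFO, CDG, 29, ORD, 9, ATL)}
π_{code, src} gives {(CDG, IAD), (CDG, SEA), (CDG, SFO)} (9 duplicate(s) eliminated).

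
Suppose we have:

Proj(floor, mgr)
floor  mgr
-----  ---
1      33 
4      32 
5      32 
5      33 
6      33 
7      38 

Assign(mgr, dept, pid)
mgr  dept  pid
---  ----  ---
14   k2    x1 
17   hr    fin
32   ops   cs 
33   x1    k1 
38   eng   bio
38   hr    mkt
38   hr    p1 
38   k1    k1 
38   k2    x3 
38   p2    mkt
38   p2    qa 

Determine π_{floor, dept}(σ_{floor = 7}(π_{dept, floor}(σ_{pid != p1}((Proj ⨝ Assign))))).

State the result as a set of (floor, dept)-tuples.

{(7, eng), (7, hr), (7, k1), (7, k2), (7, p2)}

Joining Proj and Assign on mgr yields {(1, 33, x1, k1), (4, 32, ops, cs), (5, 32, ops, cs), (5, 33, x1, k1), (6, 33, x1, k1), (7, 38, eng, bio), (7, 38, hr, mkt), (7, 38, hr, p1), (7, 38, k1, k1), (7, 38, k2, x3), (7, 38, p2, mkt), (7, 38, p2, qa)}.
σ[pid != p1]: keep tuples satisfying pid != p1 → {(1, 33, x1, k1), (4, 32, ops, cs), (5, 32, ops, cs), (5, 33, x1, k1), (6, 33, x1, k1), (7, 38, eng, bio), (7, 38, hr, mkt), (7, 38, k1, k1), (7, 38, k2, x3), (7, 38, p2, mkt), (7, 38, p2, qa)}
Projecting to dept, floor (1 duplicate(s) eliminated): {(eng, 7), (hr, 7), (k1, 7), (k2, 7), (ops, 4), (ops, 5), (p2, 7), (x1, 1), (x1, 5), (x1, 6)}
σ[floor = 7]: keep tuples satisfying floor = 7 → {(eng, 7), (hr, 7), (k1, 7), (k2, 7), (p2, 7)}
Projecting to floor, dept: {(7, eng), (7, hr), (7, k1), (7, k2), (7, p2)}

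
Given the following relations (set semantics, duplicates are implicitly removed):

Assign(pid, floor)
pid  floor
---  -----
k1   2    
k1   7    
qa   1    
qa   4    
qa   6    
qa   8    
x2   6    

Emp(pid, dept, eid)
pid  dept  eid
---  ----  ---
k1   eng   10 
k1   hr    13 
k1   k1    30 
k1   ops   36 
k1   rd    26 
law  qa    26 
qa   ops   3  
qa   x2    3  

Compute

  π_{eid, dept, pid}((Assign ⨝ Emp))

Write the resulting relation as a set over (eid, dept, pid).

{(10, eng, k1), (13, hr, k1), (26, rd, k1), (3, ops, qa), (3, x2, qa), (30, k1, k1), (36, ops, k1)}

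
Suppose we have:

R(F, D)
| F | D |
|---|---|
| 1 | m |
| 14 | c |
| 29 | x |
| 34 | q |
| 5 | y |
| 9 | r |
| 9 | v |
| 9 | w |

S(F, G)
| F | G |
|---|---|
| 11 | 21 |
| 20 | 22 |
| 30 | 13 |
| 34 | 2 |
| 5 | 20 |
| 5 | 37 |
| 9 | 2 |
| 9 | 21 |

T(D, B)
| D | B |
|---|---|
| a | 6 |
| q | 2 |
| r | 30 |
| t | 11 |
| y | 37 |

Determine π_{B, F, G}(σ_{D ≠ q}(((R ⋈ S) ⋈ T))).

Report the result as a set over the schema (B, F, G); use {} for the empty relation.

{(30, 9, 2), (30, 9, 21), (37, 5, 20), (37, 5, 37)}

Joining R and S on F yields {(34, q, 2), (5, y, 20), (5, y, 37), (9, r, 2), (9, r, 21), (9, v, 2), (9, v, 21), (9, w, 2), (9, w, 21)}.
Joining (R ⋈ S) and T on D yields {(34, q, 2, 2), (5, y, 20, 37), (5, y, 37, 37), (9, r, 2, 30), (9, r, 21, 30)}.
Apply σ_{D ≠ q}; surviving tuples: {(5, y, 20, 37), (5, y, 37, 37), (9, r, 2, 30), (9, r, 21, 30)}
Keep only column(s) B, F, G: {(30, 9, 2), (30, 9, 21), (37, 5, 20), (37, 5, 37)}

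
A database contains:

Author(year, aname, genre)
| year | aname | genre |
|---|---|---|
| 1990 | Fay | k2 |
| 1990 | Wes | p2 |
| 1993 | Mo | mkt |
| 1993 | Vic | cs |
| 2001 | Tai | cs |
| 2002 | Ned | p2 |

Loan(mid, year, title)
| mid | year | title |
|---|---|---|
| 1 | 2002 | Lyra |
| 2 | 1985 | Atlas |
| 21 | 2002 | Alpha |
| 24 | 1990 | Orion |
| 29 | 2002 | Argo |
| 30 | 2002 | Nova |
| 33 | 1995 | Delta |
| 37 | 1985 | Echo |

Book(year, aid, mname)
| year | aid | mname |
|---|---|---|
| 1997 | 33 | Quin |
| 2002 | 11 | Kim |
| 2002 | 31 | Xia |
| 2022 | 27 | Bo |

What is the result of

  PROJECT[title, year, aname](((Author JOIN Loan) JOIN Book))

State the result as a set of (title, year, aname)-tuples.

Natural join on year: {(1990, Fay, k2, 24, Orion), (1990, Wes, p2, 24, Orion), (2002, Ned, p2, 1, Lyra), (2002, Ned, p2, 21, Alpha), (2002, Ned, p2, 29, Argo), (2002, Ned, p2, 30, Nova)}
Natural join on year: {(2002, Ned, p2, 1, Lyra, 11, Kim), (2002, Ned, p2, 1, Lyra, 31, Xia), (2002, Ned, p2, 21, Alpha, 11, Kim), (2002, Ned, p2, 21, Alpha, 31, Xia), (2002, Ned, p2, 29, Argo, 11, Kim), (2002, Ned, p2, 29, Argo, 31, Xia), (2002, Ned, p2, 30, Nova, 11, Kim), (2002, Ned, p2, 30, Nova, 31, Xia)}
Keep only column(s) title, year, aname (4 duplicate(s) eliminated): {(Alpha, 2002, Ned), (Argo, 2002, Ned), (Lyra, 2002, Ned), (Nova, 2002, Ned)}

{(Alpha, 2002, Ned), (Argo, 2002, Ned), (Lyra, 2002, Ned), (Nova, 2002, Ned)}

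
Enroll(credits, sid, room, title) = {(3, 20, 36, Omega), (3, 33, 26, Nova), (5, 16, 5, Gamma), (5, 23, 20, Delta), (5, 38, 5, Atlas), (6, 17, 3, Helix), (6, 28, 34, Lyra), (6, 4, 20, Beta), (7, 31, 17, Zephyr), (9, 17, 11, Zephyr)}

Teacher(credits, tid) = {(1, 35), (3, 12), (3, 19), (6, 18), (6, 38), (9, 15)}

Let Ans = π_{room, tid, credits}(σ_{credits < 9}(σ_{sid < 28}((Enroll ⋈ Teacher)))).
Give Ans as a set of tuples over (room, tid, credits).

{(20, 18, 6), (20, 38, 6), (3, 18, 6), (3, 38, 6), (36, 12, 3), (36, 19, 3)}

Enroll ⋈ Teacher (natural join on credits): {(3, 20, 36, Omega, 12), (3, 20, 36, Omega, 19), (3, 33, 26, Nova, 12), (3, 33, 26, Nova, 19), (6, 17, 3, Helix, 18), (6, 17, 3, Helix, 38), (6, 28, 34, Lyra, 18), (6, 28, 34, Lyra, 38), (6, 4, 20, Beta, 18), (6, 4, 20, Beta, 38), (9, 17, 11, Zephyr, 15)}
Apply σ_{sid < 28}; surviving tuples: {(3, 20, 36, Omega, 12), (3, 20, 36, Omega, 19), (6, 17, 3, Helix, 18), (6, 17, 3, Helix, 38), (6, 4, 20, Beta, 18), (6, 4, 20, Beta, 38), (9, 17, 11, Zephyr, 15)}
Apply σ_{credits < 9}; surviving tuples: {(3, 20, 36, Omega, 12), (3, 20, 36, Omega, 19), (6, 17, 3, Helix, 18), (6, 17, 3, Helix, 38), (6, 4, 20, Beta, 18), (6, 4, 20, Beta, 38)}
π_{room, tid, credits} gives {(20, 18, 6), (20, 38, 6), (3, 18, 6), (3, 38, 6), (36, 12, 3), (36, 19, 3)}.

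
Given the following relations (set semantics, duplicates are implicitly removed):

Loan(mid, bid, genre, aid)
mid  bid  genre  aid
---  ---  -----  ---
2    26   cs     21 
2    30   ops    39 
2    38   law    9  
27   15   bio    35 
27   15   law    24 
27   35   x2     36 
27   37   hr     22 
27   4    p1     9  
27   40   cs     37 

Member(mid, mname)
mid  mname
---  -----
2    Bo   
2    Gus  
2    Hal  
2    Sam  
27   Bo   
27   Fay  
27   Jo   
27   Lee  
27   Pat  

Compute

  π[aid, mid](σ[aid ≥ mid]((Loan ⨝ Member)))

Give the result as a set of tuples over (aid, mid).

Joining Loan and Member on mid yields {(2, 26, cs, 21, Bo), (2, 26, cs, 21, Gus), (2, 26, cs, 21, Hal), (2, 26, cs, 21, Sam), (2, 30, ops, 39, Bo), (2, 30, ops, 39, Gus), (2, 30, ops, 39, Hal), (2, 30, ops, 39, Sam), (2, 38, law, 9, Bo), (2, 38, law, 9, Gus), (2, 38, law, 9, Hal), (2, 38, law, 9, Sam), (27, 15, bio, 35, Bo), (27, 15, bio, 35, Fay), (27, 15, bio, 35, Jo), (27, 15, bio, 35, Lee), (27, 15, bio, 35, Pat), (27, 15, law, 24, Bo), (27, 15, law, 24, Fay), (27, 15, law, 24, Jo), (27, 15, law, 24, Lee), (27, 15, law, 24, Pat), (27, 35, x2, 36, Bo), (27, 35, x2, 36, Fay), (27, 35, x2, 36, Jo), (27, 35, x2, 36, Lee), (27, 35, x2, 36, Pat), (27, 37, hr, 22, Bo), (27, 37, hr, 22, Fay), (27, 37, hr, 22, Jo), (27, 37, hr, 22, Lee), (27, 37, hr, 22, Pat), (27, 4, p1, 9, Bo), (27, 4, p1, 9, Fay), (27, 4, p1, 9, Jo), (27, 4, p1, 9, Lee), (27, 4, p1, 9, Pat), (27, 40, cs, 37, Bo), (27, 40, cs, 37, Fay), (27, 40, cs, 37, Jo), (27, 40, cs, 37, Lee), (27, 40, cs, 37, Pat)}.
Selection aid ≥ mid: {(2, 26, cs, 21, Bo), (2, 26, cs, 21, Gus), (2, 26, cs, 21, Hal), (2, 26, cs, 21, Sam), (2, 30, ops, 39, Bo), (2, 30, ops, 39, Gus), (2, 30, ops, 39, Hal), (2, 30, ops, 39, Sam), (2, 38, law, 9, Bo), (2, 38, law, 9, Gus), (2, 38, law, 9, Hal), (2, 38, law, 9, Sam), (27, 15, bio, 35, Bo), (27, 15, bio, 35, Fay), (27, 15, bio, 35, Jo), (27, 15, bio, 35, Lee), (27, 15, bio, 35, Pat), (27, 35, x2, 36, Bo), (27, 35, x2, 36, Fay), (27, 35, x2, 36, Jo), (27, 35, x2, 36, Lee), (27, 35, x2, 36, Pat), (27, 40, cs, 37, Bo), (27, 40, cs, 37, Fay), (27, 40, cs, 37, Jo), (27, 40, cs, 37, Lee), (27, 40, cs, 37, Pat)}
Projecting to aid, mid (21 duplicate(s) eliminated): {(21, 2), (35, 27), (36, 27), (37, 27), (39, 2), (9, 2)}

{(21, 2), (35, 27), (36, 27), (37, 27), (39, 2), (9, 2)}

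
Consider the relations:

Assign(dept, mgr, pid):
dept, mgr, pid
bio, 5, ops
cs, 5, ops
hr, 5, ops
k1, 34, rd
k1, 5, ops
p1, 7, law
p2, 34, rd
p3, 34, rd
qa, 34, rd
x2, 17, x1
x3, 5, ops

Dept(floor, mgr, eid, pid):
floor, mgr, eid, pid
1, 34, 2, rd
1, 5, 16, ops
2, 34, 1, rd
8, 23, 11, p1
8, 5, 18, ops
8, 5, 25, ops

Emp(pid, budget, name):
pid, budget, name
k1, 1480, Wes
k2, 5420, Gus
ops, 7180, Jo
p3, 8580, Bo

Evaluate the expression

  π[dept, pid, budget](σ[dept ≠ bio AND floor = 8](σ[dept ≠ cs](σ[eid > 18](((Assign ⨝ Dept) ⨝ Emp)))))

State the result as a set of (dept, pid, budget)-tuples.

{(hr, ops, 7180), (k1, ops, 7180), (x3, ops, 7180)}

Joining Assign and Dept on mgr, pid yields {(bio, 5, ops, 1, 16), (bio, 5, ops, 8, 18), (bio, 5, ops, 8, 25), (cs, 5, ops, 1, 16), (cs, 5, ops, 8, 18), (cs, 5, ops, 8, 25), (hr, 5, ops, 1, 16), (hr, 5, ops, 8, 18), (hr, 5, ops, 8, 25), (k1, 34, rd, 1, 2), (k1, 34, rd, 2, 1), (k1, 5, ops, 1, 16), (k1, 5, ops, 8, 18), (k1, 5, ops, 8, 25), (p2, 34, rd, 1, 2), (p2, 34, rd, 2, 1), (p3, 34, rd, 1, 2), (p3, 34, rd, 2, 1), (qa, 34, rd, 1, 2), (qa, 34, rd, 2, 1), (x3, 5, ops, 1, 16), (x3, 5, ops, 8, 18), (x3, 5, ops, 8, 25)}.
Joining (Assign ⨝ Dept) and Emp on pid yields {(bio, 5, ops, 1, 16, 7180, Jo), (bio, 5, ops, 8, 18, 7180, Jo), (bio, 5, ops, 8, 25, 7180, Jo), (cs, 5, ops, 1, 16, 7180, Jo), (cs, 5, ops, 8, 18, 7180, Jo), (cs, 5, ops, 8, 25, 7180, Jo), (hr, 5, ops, 1, 16, 7180, Jo), (hr, 5, ops, 8, 18, 7180, Jo), (hr, 5, ops, 8, 25, 7180, Jo), (k1, 5, ops, 1, 16, 7180, Jo), (k1, 5, ops, 8, 18, 7180, Jo), (k1, 5, ops, 8, 25, 7180, Jo), (x3, 5, ops, 1, 16, 7180, Jo), (x3, 5, ops, 8, 18, 7180, Jo), (x3, 5, ops, 8, 25, 7180, Jo)}.
Selection eid > 18: {(bio, 5, ops, 8, 25, 7180, Jo), (cs, 5, ops, 8, 25, 7180, Jo), (hr, 5, ops, 8, 25, 7180, Jo), (k1, 5, ops, 8, 25, 7180, Jo), (x3, 5, ops, 8, 25, 7180, Jo)}
Selection dept ≠ cs: {(bio, 5, ops, 8, 25, 7180, Jo), (hr, 5, ops, 8, 25, 7180, Jo), (k1, 5, ops, 8, 25, 7180, Jo), (x3, 5, ops, 8, 25, 7180, Jo)}
Selection dept ≠ bio AND floor = 8: {(hr, 5, ops, 8, 25, 7180, Jo), (k1, 5, ops, 8, 25, 7180, Jo), (x3, 5, ops, 8, 25, 7180, Jo)}
Keep only column(s) dept, pid, budget: {(hr, ops, 7180), (k1, ops, 7180), (x3, ops, 7180)}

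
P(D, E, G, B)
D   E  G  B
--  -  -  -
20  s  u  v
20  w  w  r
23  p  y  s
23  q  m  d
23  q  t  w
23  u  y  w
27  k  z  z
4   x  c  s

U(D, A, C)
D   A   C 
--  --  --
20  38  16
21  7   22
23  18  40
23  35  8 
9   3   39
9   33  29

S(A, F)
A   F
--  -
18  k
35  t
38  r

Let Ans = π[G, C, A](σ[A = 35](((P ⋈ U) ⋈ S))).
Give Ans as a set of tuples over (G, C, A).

{(m, 8, 35), (t, 8, 35), (y, 8, 35)}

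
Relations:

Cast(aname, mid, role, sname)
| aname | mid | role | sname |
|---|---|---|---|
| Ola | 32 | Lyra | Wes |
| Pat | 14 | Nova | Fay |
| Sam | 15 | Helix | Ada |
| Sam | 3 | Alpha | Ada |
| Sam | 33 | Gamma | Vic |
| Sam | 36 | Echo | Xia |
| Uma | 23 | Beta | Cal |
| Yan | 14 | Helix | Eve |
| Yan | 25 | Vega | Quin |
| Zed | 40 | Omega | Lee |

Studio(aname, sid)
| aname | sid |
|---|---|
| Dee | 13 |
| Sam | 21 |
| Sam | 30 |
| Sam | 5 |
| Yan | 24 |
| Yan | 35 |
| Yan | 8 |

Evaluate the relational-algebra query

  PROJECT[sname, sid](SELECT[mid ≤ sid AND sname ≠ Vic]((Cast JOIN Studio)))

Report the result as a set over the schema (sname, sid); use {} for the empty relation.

{(Ada, 21), (Ada, 30), (Ada, 5), (Eve, 24), (Eve, 35), (Quin, 35)}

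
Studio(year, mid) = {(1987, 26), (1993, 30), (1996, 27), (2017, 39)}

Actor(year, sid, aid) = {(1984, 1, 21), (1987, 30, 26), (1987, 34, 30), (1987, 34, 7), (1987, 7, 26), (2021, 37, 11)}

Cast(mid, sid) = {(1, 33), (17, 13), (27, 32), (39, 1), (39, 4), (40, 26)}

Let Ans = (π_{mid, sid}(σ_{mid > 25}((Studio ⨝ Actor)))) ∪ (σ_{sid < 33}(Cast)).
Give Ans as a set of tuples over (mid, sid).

{(17, 13), (26, 30), (26, 34), (26, 7), (27, 32), (39, 1), (39, 4), (40, 26)}

Natural join on year: {(1987, 26, 30, 26), (1987, 26, 34, 30), (1987, 26, 34, 7), (1987, 26, 7, 26)}
Selection mid > 25: {(1987, 26, 30, 26), (1987, 26, 34, 30), (1987, 26, 34, 7), (1987, 26, 7, 26)}
π[mid, sid]: project onto (mid, sid) (1 duplicate(s) eliminated) → {(26, 30), (26, 34), (26, 7)}
Selection sid < 33: {(17, 13), (27, 32), (39, 1), (39, 4), (40, 26)}
Union: {(26, 30), (26, 34), (26, 7)} with {(17, 13), (27, 32), (39, 1), (39, 4), (40, 26)} → {(17, 13), (26, 30), (26, 34), (26, 7), (27, 32), (39, 1), (39, 4), (40, 26)}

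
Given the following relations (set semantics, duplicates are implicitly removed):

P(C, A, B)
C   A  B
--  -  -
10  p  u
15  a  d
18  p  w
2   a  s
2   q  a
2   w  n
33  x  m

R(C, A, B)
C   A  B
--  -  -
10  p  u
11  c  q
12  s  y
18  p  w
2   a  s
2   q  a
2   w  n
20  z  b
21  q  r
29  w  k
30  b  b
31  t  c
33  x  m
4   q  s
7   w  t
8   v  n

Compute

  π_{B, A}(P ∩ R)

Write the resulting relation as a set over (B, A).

{(a, q), (m, x), (n, w), (s, a), (u, p), (w, p)}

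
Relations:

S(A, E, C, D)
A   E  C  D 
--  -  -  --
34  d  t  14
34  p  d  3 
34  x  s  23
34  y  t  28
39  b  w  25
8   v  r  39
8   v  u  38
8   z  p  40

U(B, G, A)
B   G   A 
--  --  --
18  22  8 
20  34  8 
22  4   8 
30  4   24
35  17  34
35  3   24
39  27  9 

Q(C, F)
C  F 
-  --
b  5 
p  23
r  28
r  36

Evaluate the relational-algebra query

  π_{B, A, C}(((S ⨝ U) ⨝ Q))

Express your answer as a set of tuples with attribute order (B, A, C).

{(18, 8, p), (18, 8, r), (20, 8, p), (20, 8, r), (22, 8, p), (22, 8, r)}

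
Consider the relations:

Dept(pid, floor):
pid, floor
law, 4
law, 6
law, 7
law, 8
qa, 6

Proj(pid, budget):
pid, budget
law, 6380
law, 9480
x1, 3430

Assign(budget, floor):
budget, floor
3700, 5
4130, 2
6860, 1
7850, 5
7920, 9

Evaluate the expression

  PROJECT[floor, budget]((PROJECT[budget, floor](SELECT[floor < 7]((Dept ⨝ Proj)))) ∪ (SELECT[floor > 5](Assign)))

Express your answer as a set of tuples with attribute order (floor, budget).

{(4, 6380), (4, 9480), (6, 6380), (6, 9480), (9, 7920)}

Joining Dept and Proj on pid yields {(law, 4, 6380), (law, 4, 9480), (law, 6, 6380), (law, 6, 9480), (law, 7, 6380), (law, 7, 9480), (law, 8, 6380), (law, 8, 9480)}.
σ[floor < 7]: keep tuples satisfying floor < 7 → {(law, 4, 6380), (law, 4, 9480), (law, 6, 6380), (law, 6, 9480)}
π_{budget, floor} gives {(6380, 4), (6380, 6), (9480, 4), (9480, 6)}.
σ[floor > 5]: keep tuples satisfying floor > 5 → {(7920, 9)}
Union: {(6380, 4), (6380, 6), (9480, 4), (9480, 6)} with {(7920, 9)} → {(6380, 4), (6380, 6), (7920, 9), (9480, 4), (9480, 6)}
π_{floor, budget} gives {(4, 6380), (4, 9480), (6, 6380), (6, 9480), (9, 7920)}.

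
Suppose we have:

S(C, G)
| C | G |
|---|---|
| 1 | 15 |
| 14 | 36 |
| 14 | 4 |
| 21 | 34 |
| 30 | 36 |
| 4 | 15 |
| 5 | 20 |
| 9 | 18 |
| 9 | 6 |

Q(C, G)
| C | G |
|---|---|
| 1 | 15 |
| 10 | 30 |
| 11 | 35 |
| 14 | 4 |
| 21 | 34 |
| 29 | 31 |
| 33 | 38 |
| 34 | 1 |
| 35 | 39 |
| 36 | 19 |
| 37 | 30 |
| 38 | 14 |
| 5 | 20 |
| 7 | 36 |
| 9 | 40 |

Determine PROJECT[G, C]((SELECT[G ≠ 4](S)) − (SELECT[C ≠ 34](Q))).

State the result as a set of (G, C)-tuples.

{(15, 4), (18, 9), (36, 14), (36, 30), (6, 9)}

σ[G ≠ 4]: keep tuples satisfying G ≠ 4 → {(1, 15), (14, 36), (21, 34), (30, 36), (4, 15), (5, 20), (9, 18), (9, 6)}
σ[C ≠ 34]: keep tuples satisfying C ≠ 34 → {(1, 15), (10, 30), (11, 35), (14, 4), (21, 34), (29, 31), (33, 38), (35, 39), (36, 19), (37, 30), (38, 14), (5, 20), (7, 36), (9, 40)}
Difference: {(1, 15), (14, 36), (21, 34), (30, 36), (4, 15), (5, 20), (9, 18), (9, 6)} with {(1, 15), (10, 30), (11, 35), (14, 4), (21, 34), (29, 31), (33, 38), (35, 39), (36, 19), (37, 30), (38, 14), (5, 20), (7, 36), (9, 40)} → {(14, 36), (30, 36), (4, 15), (9, 18), (9, 6)}
Projecting to G, C: {(15, 4), (18, 9), (36, 14), (36, 30), (6, 9)}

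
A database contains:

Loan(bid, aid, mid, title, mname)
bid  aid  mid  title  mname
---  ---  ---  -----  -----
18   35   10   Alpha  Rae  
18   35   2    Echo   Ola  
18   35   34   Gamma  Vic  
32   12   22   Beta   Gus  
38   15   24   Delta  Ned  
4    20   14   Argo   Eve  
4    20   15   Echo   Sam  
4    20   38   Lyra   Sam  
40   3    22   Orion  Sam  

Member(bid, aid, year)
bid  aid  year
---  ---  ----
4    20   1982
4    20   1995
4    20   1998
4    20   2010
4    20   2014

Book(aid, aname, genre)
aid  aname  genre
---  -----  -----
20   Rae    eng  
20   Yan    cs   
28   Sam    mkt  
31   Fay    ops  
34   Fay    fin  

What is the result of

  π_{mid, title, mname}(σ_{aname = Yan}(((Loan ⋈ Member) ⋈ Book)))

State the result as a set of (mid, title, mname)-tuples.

Loan ⋈ Member (natural join on bid, aid): {(4, 20, 14, Argo, Eve, 1982), (4, 20, 14, Argo, Eve, 1995), (4, 20, 14, Argo, Eve, 1998), (4, 20, 14, Argo, Eve, 2010), (4, 20, 14, Argo, Eve, 2014), (4, 20, 15, Echo, Sam, 1982), (4, 20, 15, Echo, Sam, 1995), (4, 20, 15, Echo, Sam, 1998), (4, 20, 15, Echo, Sam, 2010), (4, 20, 15, Echo, Sam, 2014), (4, 20, 38, Lyra, Sam, 1982), (4, 20, 38, Lyra, Sam, 1995), (4, 20, 38, Lyra, Sam, 1998), (4, 20, 38, Lyra, Sam, 2010), (4, 20, 38, Lyra, Sam, 2014)}
(Loan ⋈ Member) ⋈ Book (natural join on aid): {(4, 20, 14, Argo, Eve, 1982, Rae, eng), (4, 20, 14, Argo, Eve, 1982, Yan, cs), (4, 20, 14, Argo, Eve, 1995, Rae, eng), (4, 20, 14, Argo, Eve, 1995, Yan, cs), (4, 20, 14, Argo, Eve, 1998, Rae, eng), (4, 20, 14, Argo, Eve, 1998, Yan, cs), (4, 20, 14, Argo, Eve, 2010, Rae, eng), (4, 20, 14, Argo, Eve, 2010, Yan, cs), (4, 20, 14, Argo, Eve, 2014, Rae, eng), (4, 20, 14, Argo, Eve, 2014, Yan, cs), (4, 20, 15, Echo, Sam, 1982, Rae, eng), (4, 20, 15, Echo, Sam, 1982, Yan, cs), (4, 20, 15, Echo, Sam, 1995, Rae, eng), (4, 20, 15, Echo, Sam, 1995, Yan, cs), (4, 20, 15, Echo, Sam, 1998, Rae, eng), (4, 20, 15, Echo, Sam, 1998, Yan, cs), (4, 20, 15, Echo, Sam, 2010, Rae, eng), (4, 20, 15, Echo, Sam, 2010, Yan, cs), (4, 20, 15, Echo, Sam, 2014, Rae, eng), (4, 20, 15, Echo, Sam, 2014, Yan, cs), (4, 20, 38, Lyra, Sam, 1982, Rae, eng), (4, 20, 38, Lyra, Sam, 1982, Yan, cs), (4, 20, 38, Lyra, Sam, 1995, Rae, eng), (4, 20, 38, Lyra, Sam, 1995, Yan, cs), (4, 20, 38, Lyra, Sam, 1998, Rae, eng), (4, 20, 38, Lyra, Sam, 1998, Yan, cs), (4, 20, 38, Lyra, Sam, 2010, Rae, eng), (4, 20, 38, Lyra, Sam, 2010, Yan, cs), (4, 20, 38, Lyra, Sam, 2014, Rae, eng), (4, 20, 38, Lyra, Sam, 2014, Yan, cs)}
σ[aname = Yan]: keep tuples satisfying aname = Yan → {(4, 20, 14, Argo, Eve, 1982, Yan, cs), (4, 20, 14, Argo, Eve, 1995, Yan, cs), (4, 20, 14, Argo, Eve, 1998, Yan, cs), (4, 20, 14, Argo, Eve, 2010, Yan, cs), (4, 20, 14, Argo, Eve, 2014, Yan, cs), (4, 20, 15, Echo, Sam, 1982, Yan, cs), (4, 20, 15, Echo, Sam, 1995, Yan, cs), (4, 20, 15, Echo, Sam, 1998, Yan, cs), (4, 20, 15, Echo, Sam, 2010, Yan, cs), (4, 20, 15, Echo, Sam, 2014, Yan, cs), (4, 20, 38, Lyra, Sam, 1982, Yan, cs), (4, 20, 38, Lyra, Sam, 1995, Yan, cs), (4, 20, 38, Lyra, Sam, 1998, Yan, cs), (4, 20, 38, Lyra, Sam, 2010, Yan, cs), (4, 20, 38, Lyra, Sam, 2014, Yan, cs)}
π_{mid, title, mname} gives {(14, Argo, Eve), (15, Echo, Sam), (38, Lyra, Sam)} (12 duplicate(s) eliminated).

{(14, Argo, Eve), (15, Echo, Sam), (38, Lyra, Sam)}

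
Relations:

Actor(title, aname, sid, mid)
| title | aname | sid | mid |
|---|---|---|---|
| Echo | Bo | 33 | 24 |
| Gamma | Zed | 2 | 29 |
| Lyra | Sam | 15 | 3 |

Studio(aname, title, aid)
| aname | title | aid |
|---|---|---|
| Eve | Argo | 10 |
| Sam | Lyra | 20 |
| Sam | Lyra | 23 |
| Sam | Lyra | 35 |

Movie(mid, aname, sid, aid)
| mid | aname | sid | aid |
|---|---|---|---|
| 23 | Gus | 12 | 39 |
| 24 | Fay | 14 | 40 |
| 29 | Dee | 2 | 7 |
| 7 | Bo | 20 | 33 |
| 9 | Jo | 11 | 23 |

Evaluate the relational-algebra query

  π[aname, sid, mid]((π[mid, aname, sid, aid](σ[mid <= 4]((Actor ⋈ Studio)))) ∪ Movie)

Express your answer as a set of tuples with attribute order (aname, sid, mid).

{(Bo, 20, 7), (Dee, 2, 29), (Fay, 14, 24), (Gus, 12, 23), (Jo, 11, 9), (Sam, 15, 3)}

Joining Actor and Studio on title, aname yields {(Lyra, Sam, 15, 3, 20), (Lyra, Sam, 15, 3, 23), (Lyra, Sam, 15, 3, 35)}.
Apply σ_{mid <= 4}; surviving tuples: {(Lyra, Sam, 15, 3, 20), (Lyra, Sam, 15, 3, 23), (Lyra, Sam, 15, 3, 35)}
π[mid, aname, sid, aid]: project onto (mid, aname, sid, aid) → {(3, Sam, 15, 20), (3, Sam, 15, 23), (3, Sam, 15, 35)}
Taking the union: {(23, Gus, 12, 39), (24, Fay, 14, 40), (29, Dee, 2, 7), (3, Sam, 15, 20), (3, Sam, 15, 23), (3, Sam, 15, 35), (7, Bo, 20, 33), (9, Jo, 11, 23)}
π[aname, sid, mid]: project onto (aname, sid, mid) (2 duplicate(s) eliminated) → {(Bo, 20, 7), (Dee, 2, 29), (Fay, 14, 24), (Gus, 12, 23), (Jo, 11, 9), (Sam, 15, 3)}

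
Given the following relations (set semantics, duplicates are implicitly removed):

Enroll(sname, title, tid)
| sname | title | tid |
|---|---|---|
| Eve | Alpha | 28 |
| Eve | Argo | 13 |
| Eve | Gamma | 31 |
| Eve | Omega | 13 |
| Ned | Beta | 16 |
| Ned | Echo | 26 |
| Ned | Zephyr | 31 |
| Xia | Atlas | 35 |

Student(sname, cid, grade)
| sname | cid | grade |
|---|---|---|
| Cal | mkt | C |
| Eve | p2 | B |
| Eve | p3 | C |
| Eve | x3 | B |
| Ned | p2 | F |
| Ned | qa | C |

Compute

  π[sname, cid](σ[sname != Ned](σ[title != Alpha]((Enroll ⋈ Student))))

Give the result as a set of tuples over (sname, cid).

{(Eve, p2), (Eve, p3), (Eve, x3)}

Joining Enroll and Student on sname yields {(Eve, Alpha, 28, p2, B), (Eve, Alpha, 28, p3, C), (Eve, Alpha, 28, x3, B), (Eve, Argo, 13, p2, B), (Eve, Argo, 13, p3, C), (Eve, Argo, 13, x3, B), (Eve, Gamma, 31, p2, B), (Eve, Gamma, 31, p3, C), (Eve, Gamma, 31, x3, B), (Eve, Omega, 13, p2, B), (Eve, Omega, 13, p3, C), (Eve, Omega, 13, x3, B), (Ned, Beta, 16, p2, F), (Ned, Beta, 16, qa, C), (Ned, Echo, 26, p2, F), (Ned, Echo, 26, qa, C), (Ned, Zephyr, 31, p2, F), (Ned, Zephyr, 31, qa, C)}.
σ[title != Alpha]: keep tuples satisfying title != Alpha → {(Eve, Argo, 13, p2, B), (Eve, Argo, 13, p3, C), (Eve, Argo, 13, x3, B), (Eve, Gamma, 31, p2, B), (Eve, Gamma, 31, p3, C), (Eve, Gamma, 31, x3, B), (Eve, Omega, 13, p2, B), (Eve, Omega, 13, p3, C), (Eve, Omega, 13, x3, B), (Ned, Beta, 16, p2, F), (Ned, Beta, 16, qa, C), (Ned, Echo, 26, p2, F), (Ned, Echo, 26, qa, C), (Ned, Zephyr, 31, p2, F), (Ned, Zephyr, 31, qa, C)}
σ[sname != Ned]: keep tuples satisfying sname != Ned → {(Eve, Argo, 13, p2, B), (Eve, Argo, 13, p3, C), (Eve, Argo, 13, x3, B), (Eve, Gamma, 31, p2, B), (Eve, Gamma, 31, p3, C), (Eve, Gamma, 31, x3, B), (Eve, Omega, 13, p2, B), (Eve, Omega, 13, p3, C), (Eve, Omega, 13, x3, B)}
π[sname, cid]: project onto (sname, cid) (6 duplicate(s) eliminated) → {(Eve, p2), (Eve, p3), (Eve, x3)}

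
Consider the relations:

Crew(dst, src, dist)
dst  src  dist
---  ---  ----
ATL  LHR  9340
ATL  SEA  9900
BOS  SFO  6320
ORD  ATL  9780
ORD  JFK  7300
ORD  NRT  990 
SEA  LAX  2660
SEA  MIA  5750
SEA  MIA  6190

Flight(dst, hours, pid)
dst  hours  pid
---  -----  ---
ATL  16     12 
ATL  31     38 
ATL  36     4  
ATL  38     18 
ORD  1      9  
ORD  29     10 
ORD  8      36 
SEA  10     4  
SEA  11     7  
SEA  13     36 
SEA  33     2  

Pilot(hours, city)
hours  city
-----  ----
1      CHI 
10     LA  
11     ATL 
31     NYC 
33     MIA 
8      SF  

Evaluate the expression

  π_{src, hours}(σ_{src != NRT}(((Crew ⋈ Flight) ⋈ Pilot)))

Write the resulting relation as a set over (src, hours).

{(ATL, 1), (ATL, 8), (JFK, 1), (JFK, 8), (LAX, 10), (LAX, 11), (LAX, 33), (LHR, 31), (MIA, 10), (MIA, 11), (MIA, 33), (SEA, 31)}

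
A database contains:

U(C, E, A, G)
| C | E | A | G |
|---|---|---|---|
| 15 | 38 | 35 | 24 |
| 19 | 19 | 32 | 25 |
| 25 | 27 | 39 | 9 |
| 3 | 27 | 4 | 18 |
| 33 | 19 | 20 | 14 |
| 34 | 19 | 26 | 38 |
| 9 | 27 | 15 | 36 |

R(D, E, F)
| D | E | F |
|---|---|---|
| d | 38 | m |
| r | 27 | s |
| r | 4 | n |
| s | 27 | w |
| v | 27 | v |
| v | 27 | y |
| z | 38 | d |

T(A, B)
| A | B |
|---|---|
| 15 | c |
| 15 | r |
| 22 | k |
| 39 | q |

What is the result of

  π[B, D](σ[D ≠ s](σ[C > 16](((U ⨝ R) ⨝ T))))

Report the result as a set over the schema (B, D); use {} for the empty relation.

Natural join on E: {(15, 38, 35, 24, d, m), (15, 38, 35, 24, z, d), (25, 27, 39, 9, r, s), (25, 27, 39, 9, s, w), (25, 27, 39, 9, v, v), (25, 27, 39, 9, v, y), (3, 27, 4, 18, r, s), (3, 27, 4, 18, s, w), (3, 27, 4, 18, v, v), (3, 27, 4, 18, v, y), (9, 27, 15, 36, r, s), (9, 27, 15, 36, s, w), (9, 27, 15, 36, v, v), (9, 27, 15, 36, v, y)}
Natural join on A: {(25, 27, 39, 9, r, s, q), (25, 27, 39, 9, s, w, q), (25, 27, 39, 9, v, v, q), (25, 27, 39, 9, v, y, q), (9, 27, 15, 36, r, s, c), (9, 27, 15, 36, r, s, r), (9, 27, 15, 36, s, w, c), (9, 27, 15, 36, s, w, r), (9, 27, 15, 36, v, v, c), (9, 27, 15, 36, v, v, r), (9, 27, 15, 36, v, y, c), (9, 27, 15, 36, v, y, r)}
Apply σ_{C > 16}; surviving tuples: {(25, 27, 39, 9, r, s, q), (25, 27, 39, 9, s, w, q), (25, 27, 39, 9, v, v, q), (25, 27, 39, 9, v, y, q)}
Apply σ_{D ≠ s}; surviving tuples: {(25, 27, 39, 9, r, s, q), (25, 27, 39, 9, v, v, q), (25, 27, 39, 9, v, y, q)}
Projecting to B, D (1 duplicate(s) eliminated): {(q, r), (q, v)}

{(q, r), (q, v)}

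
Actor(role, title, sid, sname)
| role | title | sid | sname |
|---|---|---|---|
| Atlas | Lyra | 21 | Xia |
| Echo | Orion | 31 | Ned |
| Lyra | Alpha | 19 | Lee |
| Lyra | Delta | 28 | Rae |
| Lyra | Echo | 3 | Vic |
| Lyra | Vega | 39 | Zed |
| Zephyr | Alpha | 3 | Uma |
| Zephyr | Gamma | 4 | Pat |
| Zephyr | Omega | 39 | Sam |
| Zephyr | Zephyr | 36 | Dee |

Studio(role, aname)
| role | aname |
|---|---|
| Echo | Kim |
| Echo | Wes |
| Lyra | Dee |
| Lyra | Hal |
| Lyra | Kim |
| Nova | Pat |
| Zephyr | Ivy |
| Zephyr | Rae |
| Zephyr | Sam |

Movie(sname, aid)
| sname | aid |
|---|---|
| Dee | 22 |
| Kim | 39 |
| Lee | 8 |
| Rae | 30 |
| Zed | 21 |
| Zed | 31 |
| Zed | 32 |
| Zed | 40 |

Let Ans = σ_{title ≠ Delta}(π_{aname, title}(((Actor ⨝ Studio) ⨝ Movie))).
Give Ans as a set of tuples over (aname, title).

{(Dee, Alpha), (Dee, Vega), (Hal, Alpha), (Hal, Vega), (Ivy, Zephyr), (Kim, Alpha), (Kim, Vega), (Rae, Zephyr), (Sam, Zephyr)}

Natural join on role: {(Echo, Orion, 31, Ned, Kim), (Echo, Orion, 31, Ned, Wes), (Lyra, Alpha, 19, Lee, Dee), (Lyra, Alpha, 19, Lee, Hal), (Lyra, Alpha, 19, Lee, Kim), (Lyra, Delta, 28, Rae, Dee), (Lyra, Delta, 28, Rae, Hal), (Lyra, Delta, 28, Rae, Kim), (Lyra, Echo, 3, Vic, Dee), (Lyra, Echo, 3, Vic, Hal), (Lyra, Echo, 3, Vic, Kim), (Lyra, Vega, 39, Zed, Dee), (Lyra, Vega, 39, Zed, Hal), (Lyra, Vega, 39, Zed, Kim), (Zephyr, Alpha, 3, Uma, Ivy), (Zephyr, Alpha, 3, Uma, Rae), (Zephyr, Alpha, 3, Uma, Sam), (Zephyr, Gamma, 4, Pat, Ivy), (Zephyr, Gamma, 4, Pat, Rae), (Zephyr, Gamma, 4, Pat, Sam), (Zephyr, Omega, 39, Sam, Ivy), (Zephyr, Omega, 39, Sam, Rae), (Zephyr, Omega, 39, Sam, Sam), (Zephyr, Zephyr, 36, Dee, Ivy), (Zephyr, Zephyr, 36, Dee, Rae), (Zephyr, Zephyr, 36, Dee, Sam)}
Natural join on sname: {(Lyra, Alpha, 19, Lee, Dee, 8), (Lyra, Alpha, 19, Lee, Hal, 8), (Lyra, Alpha, 19, Lee, Kim, 8), (Lyra, Delta, 28, Rae, Dee, 30), (Lyra, Delta, 28, Rae, Hal, 30), (Lyra, Delta, 28, Rae, Kim, 30), (Lyra, Vega, 39, Zed, Dee, 21), (Lyra, Vega, 39, Zed, Dee, 31), (Lyra, Vega, 39, Zed, Dee, 32), (Lyra, Vega, 39, Zed, Dee, 40), (Lyra, Vega, 39, Zed, Hal, 21), (Lyra, Vega, 39, Zed, Hal, 31), (Lyra, Vega, 39, Zed, Hal, 32), (Lyra, Vega, 39, Zed, Hal, 40), (Lyra, Vega, 39, Zed, Kim, 21), (Lyra, Vega, 39, Zed, Kim, 31), (Lyra, Vega, 39, Zed, Kim, 32), (Lyra, Vega, 39, Zed, Kim, 40), (Zephyr, Zephyr, 36, Dee, Ivy, 22), (Zephyr, Zephyr, 36, Dee, Rae, 22), (Zephyr, Zephyr, 36, Dee, Sam, 22)}
π_{aname, title} gives {(Dee, Alpha), (Dee, Delta), (Dee, Vega), (Hal, Alpha), (Hal, Delta), (Hal, Vega), (Ivy, Zephyr), (Kim, Alpha), (Kim, Delta), (Kim, Vega), (Rae, Zephyr), (Sam, Zephyr)} (9 duplicate(s) eliminated).
Apply σ_{title ≠ Delta}; surviving tuples: {(Dee, Alpha), (Dee, Vega), (Hal, Alpha), (Hal, Vega), (Ivy, Zephyr), (Kim, Alpha), (Kim, Vega), (Rae, Zephyr), (Sam, Zephyr)}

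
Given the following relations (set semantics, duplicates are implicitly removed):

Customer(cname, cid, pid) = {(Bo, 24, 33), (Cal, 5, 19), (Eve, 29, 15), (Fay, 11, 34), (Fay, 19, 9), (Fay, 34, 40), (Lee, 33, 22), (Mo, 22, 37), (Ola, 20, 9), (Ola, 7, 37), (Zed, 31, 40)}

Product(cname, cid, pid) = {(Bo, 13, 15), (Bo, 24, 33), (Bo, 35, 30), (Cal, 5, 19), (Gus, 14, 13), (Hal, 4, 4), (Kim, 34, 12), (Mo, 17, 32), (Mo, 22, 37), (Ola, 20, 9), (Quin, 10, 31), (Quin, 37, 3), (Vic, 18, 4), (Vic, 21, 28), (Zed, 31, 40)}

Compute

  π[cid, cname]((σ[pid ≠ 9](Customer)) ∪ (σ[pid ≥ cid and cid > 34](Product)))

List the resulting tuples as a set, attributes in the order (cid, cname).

{(11, Fay), (22, Mo), (24, Bo), (29, Eve), (31, Zed), (33, Lee), (34, Fay), (5, Cal), (7, Ola)}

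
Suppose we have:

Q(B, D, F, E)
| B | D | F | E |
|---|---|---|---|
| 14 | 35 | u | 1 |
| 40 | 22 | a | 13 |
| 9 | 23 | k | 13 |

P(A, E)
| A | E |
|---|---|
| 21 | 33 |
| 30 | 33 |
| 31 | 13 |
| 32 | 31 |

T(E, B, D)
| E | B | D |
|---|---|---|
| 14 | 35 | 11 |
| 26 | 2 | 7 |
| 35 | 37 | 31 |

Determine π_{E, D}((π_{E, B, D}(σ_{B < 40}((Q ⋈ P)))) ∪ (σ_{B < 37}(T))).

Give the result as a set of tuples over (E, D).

{(13, 23), (14, 11), (26, 7)}

Natural join on E: {(40, 22, a, 13, 31), (9, 23, k, 13, 31)}
σ[B < 40]: keep tuples satisfying B < 40 → {(9, 23, k, 13, 31)}
π_{E, B, D} gives {(13, 9, 23)}.
σ[B < 37]: keep tuples satisfying B < 37 → {(14, 35, 11), (26, 2, 7)}
Union: {(13, 9, 23)} with {(14, 35, 11), (26, 2, 7)} → {(13, 9, 23), (14, 35, 11), (26, 2, 7)}
π_{E, D} gives {(13, 23), (14, 11), (26, 7)}.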